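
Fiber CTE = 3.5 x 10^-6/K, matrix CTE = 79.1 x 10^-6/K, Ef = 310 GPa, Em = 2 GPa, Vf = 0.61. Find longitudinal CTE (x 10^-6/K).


E1 = Ef*Vf + Em*(1-Vf) = 189.88
alpha_1 = (alpha_f*Ef*Vf + alpha_m*Em*(1-Vf))/E1 = 3.81 x 10^-6/K

3.81 x 10^-6/K


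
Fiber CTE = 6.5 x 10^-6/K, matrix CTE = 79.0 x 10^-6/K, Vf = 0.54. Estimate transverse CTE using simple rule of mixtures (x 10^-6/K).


alpha_2 = alpha_f*Vf + alpha_m*(1-Vf) = 6.5*0.54 + 79.0*0.46 = 39.9 x 10^-6/K

39.9 x 10^-6/K


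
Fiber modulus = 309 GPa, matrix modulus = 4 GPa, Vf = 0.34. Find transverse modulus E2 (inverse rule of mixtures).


1/E2 = Vf/Ef + (1-Vf)/Em = 0.34/309 + 0.66/4
E2 = 6.02 GPa

6.02 GPa


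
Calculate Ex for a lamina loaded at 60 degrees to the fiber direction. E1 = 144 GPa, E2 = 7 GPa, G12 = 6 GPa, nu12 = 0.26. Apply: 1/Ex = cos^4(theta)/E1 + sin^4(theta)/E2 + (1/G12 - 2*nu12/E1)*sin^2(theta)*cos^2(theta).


cos^4(60) = 0.0625, sin^4(60) = 0.5625, sin^2(60)*cos^2(60) = 0.1875
1/G12 - 2*nu12/E1 = 1/6 - 2*0.26/144 = 0.163056 GPa^-1
1/Ex = 0.0625/144 + 0.5625/7 + 0.163056*0.1875 = 0.1113641 GPa^-1
Ex = 8.98 GPa

8.98 GPa


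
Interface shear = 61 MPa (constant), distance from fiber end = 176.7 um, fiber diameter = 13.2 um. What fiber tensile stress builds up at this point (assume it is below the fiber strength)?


Force balance: sigma_f * (pi*d^2/4) = tau * (pi*d) * x  ->  sigma_f = 4 * tau * x / d
sigma_f = 4 * 61 * 176.7 / 13.2 = 3266.3 MPa

3266.3 MPa


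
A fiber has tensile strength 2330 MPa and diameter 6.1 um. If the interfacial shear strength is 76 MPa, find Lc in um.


Lc = sigma_f * d / (2 * tau_i) = 2330 * 6.1 / (2 * 76) = 93.5 um

93.5 um


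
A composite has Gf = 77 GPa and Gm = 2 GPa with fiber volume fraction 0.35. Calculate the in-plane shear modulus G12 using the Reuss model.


1/G12 = Vf/Gf + (1-Vf)/Gm = 0.35/77 + 0.65/2
G12 = 3.03 GPa

3.03 GPa


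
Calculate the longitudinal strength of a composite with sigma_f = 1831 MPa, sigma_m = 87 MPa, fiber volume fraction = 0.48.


sigma_1 = sigma_f*Vf + sigma_m*(1-Vf) = 1831*0.48 + 87*0.52 = 924.1 MPa

924.1 MPa


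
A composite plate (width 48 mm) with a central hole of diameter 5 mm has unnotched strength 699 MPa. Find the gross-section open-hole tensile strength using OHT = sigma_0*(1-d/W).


OHT = sigma_0*(1-d/W) = 699*(1-5/48) = 626.2 MPa

626.2 MPa


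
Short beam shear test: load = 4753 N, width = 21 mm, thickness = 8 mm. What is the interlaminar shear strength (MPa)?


ILSS = 3F/(4bh) = 3*4753/(4*21*8) = 21.22 MPa

21.22 MPa


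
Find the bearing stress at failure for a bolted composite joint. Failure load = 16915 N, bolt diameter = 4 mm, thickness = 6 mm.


sigma_br = F/(d*h) = 16915/(4*6) = 704.8 MPa

704.8 MPa


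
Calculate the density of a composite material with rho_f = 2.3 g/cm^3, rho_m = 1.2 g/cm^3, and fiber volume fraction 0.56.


rho_c = rho_f*Vf + rho_m*(1-Vf) = 2.3*0.56 + 1.2*0.44 = 1.816 g/cm^3

1.816 g/cm^3


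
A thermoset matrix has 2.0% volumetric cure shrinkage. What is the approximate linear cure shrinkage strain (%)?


Linear shrinkage ≈ vol_shrink/3 = 2.0/3 = 0.667%

0.667%


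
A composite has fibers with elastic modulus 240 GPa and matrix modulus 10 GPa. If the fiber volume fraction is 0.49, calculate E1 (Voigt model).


E1 = Ef*Vf + Em*(1-Vf) = 240*0.49 + 10*0.51 = 122.7 GPa

122.7 GPa


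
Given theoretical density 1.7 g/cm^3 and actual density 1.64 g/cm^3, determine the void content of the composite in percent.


Void% = (rho_theo - rho_actual)/rho_theo * 100 = (1.7 - 1.64)/1.7 * 100 = 3.53%

3.53%


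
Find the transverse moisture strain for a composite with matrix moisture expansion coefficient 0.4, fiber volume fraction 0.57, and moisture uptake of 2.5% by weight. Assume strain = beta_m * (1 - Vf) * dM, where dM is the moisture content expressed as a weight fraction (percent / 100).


dM = 2.5/100 = 0.025
strain = beta_m * (1-Vf) * dM = 0.4 * 0.43 * 0.025 = 0.0043

0.0043


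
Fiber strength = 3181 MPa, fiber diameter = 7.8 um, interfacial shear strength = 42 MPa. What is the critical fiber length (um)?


Lc = sigma_f * d / (2 * tau_i) = 3181 * 7.8 / (2 * 42) = 295.4 um

295.4 um


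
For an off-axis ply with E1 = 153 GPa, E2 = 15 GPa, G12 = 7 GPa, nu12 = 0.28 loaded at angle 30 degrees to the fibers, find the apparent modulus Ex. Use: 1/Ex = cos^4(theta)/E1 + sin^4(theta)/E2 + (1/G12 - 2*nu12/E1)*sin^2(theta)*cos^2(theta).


cos^4(30) = 0.5625, sin^4(30) = 0.0625, sin^2(30)*cos^2(30) = 0.1875
1/G12 - 2*nu12/E1 = 1/7 - 2*0.28/153 = 0.139197 GPa^-1
1/Ex = 0.5625/153 + 0.0625/15 + 0.139197*0.1875 = 0.0339426 GPa^-1
Ex = 29.46 GPa

29.46 GPa


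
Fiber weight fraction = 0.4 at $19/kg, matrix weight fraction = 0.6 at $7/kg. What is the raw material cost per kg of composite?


Cost = cost_f*Wf + cost_m*Wm = 19*0.4 + 7*0.6 = $11.8/kg

$11.8/kg


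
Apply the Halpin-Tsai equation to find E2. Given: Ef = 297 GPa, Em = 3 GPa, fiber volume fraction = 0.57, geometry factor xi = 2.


eta = (Ef/Em - 1)/(Ef/Em + xi) = (99.0 - 1)/(99.0 + 2) = 0.9703
E2 = Em*(1+xi*eta*Vf)/(1-eta*Vf) = 14.14 GPa

14.14 GPa


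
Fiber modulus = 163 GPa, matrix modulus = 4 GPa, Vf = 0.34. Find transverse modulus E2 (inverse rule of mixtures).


1/E2 = Vf/Ef + (1-Vf)/Em = 0.34/163 + 0.66/4
E2 = 5.98 GPa

5.98 GPa


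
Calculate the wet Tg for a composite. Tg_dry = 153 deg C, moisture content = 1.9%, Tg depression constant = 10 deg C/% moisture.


Tg_wet = Tg_dry - k*moisture = 153 - 10*1.9 = 134.0 deg C

134.0 deg C


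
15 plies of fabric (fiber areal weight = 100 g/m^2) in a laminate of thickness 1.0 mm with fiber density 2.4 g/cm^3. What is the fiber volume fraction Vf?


Vf = n * FAW / (rho_f * h * 1000) = 15 * 100 / (2.4 * 1.0 * 1000) = 0.625

0.625


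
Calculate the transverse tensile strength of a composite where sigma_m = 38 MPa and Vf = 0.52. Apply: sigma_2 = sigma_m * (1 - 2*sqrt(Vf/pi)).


factor = 1 - 2*sqrt(0.52/pi) = 0.1863
sigma_2 = 38 * 0.1863 = 7.08 MPa

7.08 MPa


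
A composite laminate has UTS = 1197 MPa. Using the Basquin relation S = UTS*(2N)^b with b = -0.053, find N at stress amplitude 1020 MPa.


N = 0.5 * (S/UTS)^(1/b) = 0.5 * (1020/1197)^(1/-0.053) = 10.2371 cycles

10.2371 cycles


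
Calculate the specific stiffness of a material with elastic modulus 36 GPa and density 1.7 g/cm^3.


Specific stiffness = E/rho = 36/1.7 = 21.2 GPa/(g/cm^3)

21.2 GPa/(g/cm^3)


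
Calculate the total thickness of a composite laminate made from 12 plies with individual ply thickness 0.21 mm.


h = n * t_ply = 12 * 0.21 = 2.52 mm

2.52 mm


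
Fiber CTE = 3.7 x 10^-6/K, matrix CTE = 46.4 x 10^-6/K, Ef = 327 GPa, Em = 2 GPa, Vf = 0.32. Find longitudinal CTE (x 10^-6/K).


E1 = Ef*Vf + Em*(1-Vf) = 106.0
alpha_1 = (alpha_f*Ef*Vf + alpha_m*Em*(1-Vf))/E1 = 4.25 x 10^-6/K

4.25 x 10^-6/K


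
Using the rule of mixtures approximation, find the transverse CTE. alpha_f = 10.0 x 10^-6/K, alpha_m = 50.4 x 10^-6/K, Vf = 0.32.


alpha_2 = alpha_f*Vf + alpha_m*(1-Vf) = 10.0*0.32 + 50.4*0.68 = 37.5 x 10^-6/K

37.5 x 10^-6/K


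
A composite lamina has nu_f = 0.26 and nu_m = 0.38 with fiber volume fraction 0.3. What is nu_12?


nu_12 = nu_f*Vf + nu_m*(1-Vf) = 0.26*0.3 + 0.38*0.7 = 0.344

0.344


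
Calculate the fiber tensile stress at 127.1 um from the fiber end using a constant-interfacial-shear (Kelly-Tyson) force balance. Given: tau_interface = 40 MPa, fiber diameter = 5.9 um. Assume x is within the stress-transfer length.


Force balance: sigma_f * (pi*d^2/4) = tau * (pi*d) * x  ->  sigma_f = 4 * tau * x / d
sigma_f = 4 * 40 * 127.1 / 5.9 = 3446.8 MPa

3446.8 MPa


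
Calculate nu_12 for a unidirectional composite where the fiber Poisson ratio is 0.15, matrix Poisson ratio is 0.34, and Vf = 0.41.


nu_12 = nu_f*Vf + nu_m*(1-Vf) = 0.15*0.41 + 0.34*0.59 = 0.2621

0.2621


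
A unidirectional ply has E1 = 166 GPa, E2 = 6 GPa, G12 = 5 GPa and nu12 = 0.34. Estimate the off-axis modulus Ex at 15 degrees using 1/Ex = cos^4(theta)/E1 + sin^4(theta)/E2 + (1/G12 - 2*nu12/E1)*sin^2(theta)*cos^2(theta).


cos^4(15) = 0.870513, sin^4(15) = 0.004487, sin^2(15)*cos^2(15) = 0.0625
1/G12 - 2*nu12/E1 = 1/5 - 2*0.34/166 = 0.195904 GPa^-1
1/Ex = 0.870513/166 + 0.004487/6 + 0.195904*0.0625 = 0.0182359 GPa^-1
Ex = 54.84 GPa

54.84 GPa


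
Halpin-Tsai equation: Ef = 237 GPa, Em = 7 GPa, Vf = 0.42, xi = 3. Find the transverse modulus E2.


eta = (Ef/Em - 1)/(Ef/Em + xi) = (33.8571 - 1)/(33.8571 + 3) = 0.8915
E2 = Em*(1+xi*eta*Vf)/(1-eta*Vf) = 23.76 GPa

23.76 GPa


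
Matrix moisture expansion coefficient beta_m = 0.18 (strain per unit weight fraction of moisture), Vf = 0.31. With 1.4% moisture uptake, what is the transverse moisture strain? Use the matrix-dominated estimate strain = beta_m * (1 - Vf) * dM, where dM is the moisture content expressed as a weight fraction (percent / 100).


dM = 1.4/100 = 0.014
strain = beta_m * (1-Vf) * dM = 0.18 * 0.69 * 0.014 = 0.0017388

0.0017388


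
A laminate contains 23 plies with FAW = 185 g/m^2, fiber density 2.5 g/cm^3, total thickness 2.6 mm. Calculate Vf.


Vf = n * FAW / (rho_f * h * 1000) = 23 * 185 / (2.5 * 2.6 * 1000) = 0.6546

0.6546


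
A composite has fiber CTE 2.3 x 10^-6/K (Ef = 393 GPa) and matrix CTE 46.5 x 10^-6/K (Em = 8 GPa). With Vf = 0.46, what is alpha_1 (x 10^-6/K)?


E1 = Ef*Vf + Em*(1-Vf) = 185.1
alpha_1 = (alpha_f*Ef*Vf + alpha_m*Em*(1-Vf))/E1 = 3.33 x 10^-6/K

3.33 x 10^-6/K


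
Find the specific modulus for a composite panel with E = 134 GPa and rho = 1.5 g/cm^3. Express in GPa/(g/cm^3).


Specific stiffness = E/rho = 134/1.5 = 89.3 GPa/(g/cm^3)

89.3 GPa/(g/cm^3)


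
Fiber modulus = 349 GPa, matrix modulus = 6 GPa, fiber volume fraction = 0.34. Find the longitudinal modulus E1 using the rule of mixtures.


E1 = Ef*Vf + Em*(1-Vf) = 349*0.34 + 6*0.66 = 122.62 GPa

122.62 GPa


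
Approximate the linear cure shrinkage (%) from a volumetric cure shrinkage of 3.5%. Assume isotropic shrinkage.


Linear shrinkage ≈ vol_shrink/3 = 3.5/3 = 1.167%

1.167%


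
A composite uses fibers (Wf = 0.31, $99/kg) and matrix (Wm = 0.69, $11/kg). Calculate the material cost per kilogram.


Cost = cost_f*Wf + cost_m*Wm = 99*0.31 + 11*0.69 = $38.28/kg

$38.28/kg


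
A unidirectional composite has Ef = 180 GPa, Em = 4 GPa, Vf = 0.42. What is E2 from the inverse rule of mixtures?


1/E2 = Vf/Ef + (1-Vf)/Em = 0.42/180 + 0.58/4
E2 = 6.79 GPa

6.79 GPa


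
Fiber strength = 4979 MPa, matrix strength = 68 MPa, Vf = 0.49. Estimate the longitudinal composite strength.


sigma_1 = sigma_f*Vf + sigma_m*(1-Vf) = 4979*0.49 + 68*0.51 = 2474.4 MPa

2474.4 MPa


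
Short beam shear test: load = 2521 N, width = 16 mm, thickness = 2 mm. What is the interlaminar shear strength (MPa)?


ILSS = 3F/(4bh) = 3*2521/(4*16*2) = 59.09 MPa

59.09 MPa


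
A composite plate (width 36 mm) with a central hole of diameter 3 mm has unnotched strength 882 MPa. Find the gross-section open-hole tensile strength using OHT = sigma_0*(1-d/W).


OHT = sigma_0*(1-d/W) = 882*(1-3/36) = 808.5 MPa

808.5 MPa


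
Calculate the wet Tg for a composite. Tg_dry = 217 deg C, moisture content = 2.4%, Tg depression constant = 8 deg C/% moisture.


Tg_wet = Tg_dry - k*moisture = 217 - 8*2.4 = 197.8 deg C

197.8 deg C


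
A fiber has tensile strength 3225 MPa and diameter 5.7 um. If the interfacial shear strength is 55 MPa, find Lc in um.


Lc = sigma_f * d / (2 * tau_i) = 3225 * 5.7 / (2 * 55) = 167.1 um

167.1 um


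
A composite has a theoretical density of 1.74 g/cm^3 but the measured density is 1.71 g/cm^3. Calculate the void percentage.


Void% = (rho_theo - rho_actual)/rho_theo * 100 = (1.74 - 1.71)/1.74 * 100 = 1.72%

1.72%


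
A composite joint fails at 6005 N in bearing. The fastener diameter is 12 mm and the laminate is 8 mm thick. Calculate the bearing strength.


sigma_br = F/(d*h) = 6005/(12*8) = 62.6 MPa

62.6 MPa


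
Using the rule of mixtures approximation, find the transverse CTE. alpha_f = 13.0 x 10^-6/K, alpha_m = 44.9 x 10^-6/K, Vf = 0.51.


alpha_2 = alpha_f*Vf + alpha_m*(1-Vf) = 13.0*0.51 + 44.9*0.49 = 28.6 x 10^-6/K

28.6 x 10^-6/K


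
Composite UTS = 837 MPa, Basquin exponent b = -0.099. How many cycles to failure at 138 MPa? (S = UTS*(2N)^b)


N = 0.5 * (S/UTS)^(1/b) = 0.5 * (138/837)^(1/-0.099) = 4.0412e+07 cycles

4.0412e+07 cycles


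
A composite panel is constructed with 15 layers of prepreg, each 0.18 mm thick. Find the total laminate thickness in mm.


h = n * t_ply = 15 * 0.18 = 2.7 mm

2.7 mm


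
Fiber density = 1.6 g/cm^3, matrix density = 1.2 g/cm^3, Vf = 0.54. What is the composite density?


rho_c = rho_f*Vf + rho_m*(1-Vf) = 1.6*0.54 + 1.2*0.46 = 1.416 g/cm^3

1.416 g/cm^3


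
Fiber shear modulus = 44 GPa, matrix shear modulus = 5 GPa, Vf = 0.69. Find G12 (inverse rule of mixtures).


1/G12 = Vf/Gf + (1-Vf)/Gm = 0.69/44 + 0.31/5
G12 = 12.87 GPa

12.87 GPa


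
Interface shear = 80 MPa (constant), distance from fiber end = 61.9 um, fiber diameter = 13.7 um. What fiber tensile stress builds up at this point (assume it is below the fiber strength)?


Force balance: sigma_f * (pi*d^2/4) = tau * (pi*d) * x  ->  sigma_f = 4 * tau * x / d
sigma_f = 4 * 80 * 61.9 / 13.7 = 1445.8 MPa

1445.8 MPa


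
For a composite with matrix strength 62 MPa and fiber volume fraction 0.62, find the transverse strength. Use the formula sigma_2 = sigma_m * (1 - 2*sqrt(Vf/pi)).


factor = 1 - 2*sqrt(0.62/pi) = 0.1115
sigma_2 = 62 * 0.1115 = 6.91 MPa

6.91 MPa


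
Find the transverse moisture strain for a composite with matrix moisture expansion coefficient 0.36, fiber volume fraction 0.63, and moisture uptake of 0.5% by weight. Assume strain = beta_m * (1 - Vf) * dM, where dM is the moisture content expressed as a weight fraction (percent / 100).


dM = 0.5/100 = 0.005
strain = beta_m * (1-Vf) * dM = 0.36 * 0.37 * 0.005 = 0.000666

0.000666


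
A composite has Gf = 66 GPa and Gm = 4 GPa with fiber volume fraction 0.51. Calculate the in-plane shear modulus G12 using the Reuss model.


1/G12 = Vf/Gf + (1-Vf)/Gm = 0.51/66 + 0.49/4
G12 = 7.68 GPa

7.68 GPa


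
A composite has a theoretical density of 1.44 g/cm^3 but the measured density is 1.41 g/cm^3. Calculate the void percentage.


Void% = (rho_theo - rho_actual)/rho_theo * 100 = (1.44 - 1.41)/1.44 * 100 = 2.08%

2.08%


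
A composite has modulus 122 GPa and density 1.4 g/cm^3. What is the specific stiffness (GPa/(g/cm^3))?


Specific stiffness = E/rho = 122/1.4 = 87.1 GPa/(g/cm^3)

87.1 GPa/(g/cm^3)


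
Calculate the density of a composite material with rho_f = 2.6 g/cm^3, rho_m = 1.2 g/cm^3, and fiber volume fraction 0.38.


rho_c = rho_f*Vf + rho_m*(1-Vf) = 2.6*0.38 + 1.2*0.62 = 1.732 g/cm^3

1.732 g/cm^3


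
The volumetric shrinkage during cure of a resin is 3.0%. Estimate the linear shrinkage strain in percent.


Linear shrinkage ≈ vol_shrink/3 = 3.0/3 = 1.0%

1.0%


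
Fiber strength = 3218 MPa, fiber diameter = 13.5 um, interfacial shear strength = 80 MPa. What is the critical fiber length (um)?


Lc = sigma_f * d / (2 * tau_i) = 3218 * 13.5 / (2 * 80) = 271.5 um

271.5 um


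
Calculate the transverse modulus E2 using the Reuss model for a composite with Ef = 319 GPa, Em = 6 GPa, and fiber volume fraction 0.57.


1/E2 = Vf/Ef + (1-Vf)/Em = 0.57/319 + 0.43/6
E2 = 13.61 GPa

13.61 GPa


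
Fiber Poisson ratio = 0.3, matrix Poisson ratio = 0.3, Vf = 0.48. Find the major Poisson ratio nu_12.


nu_12 = nu_f*Vf + nu_m*(1-Vf) = 0.3*0.48 + 0.3*0.52 = 0.3

0.3


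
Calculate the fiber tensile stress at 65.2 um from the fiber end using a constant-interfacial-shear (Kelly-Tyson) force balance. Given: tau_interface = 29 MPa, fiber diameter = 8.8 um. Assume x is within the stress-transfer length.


Force balance: sigma_f * (pi*d^2/4) = tau * (pi*d) * x  ->  sigma_f = 4 * tau * x / d
sigma_f = 4 * 29 * 65.2 / 8.8 = 859.5 MPa

859.5 MPa


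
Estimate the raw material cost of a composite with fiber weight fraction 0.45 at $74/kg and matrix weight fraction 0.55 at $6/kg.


Cost = cost_f*Wf + cost_m*Wm = 74*0.45 + 6*0.55 = $36.6/kg

$36.6/kg


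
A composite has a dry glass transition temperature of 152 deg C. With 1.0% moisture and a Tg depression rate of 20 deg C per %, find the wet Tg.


Tg_wet = Tg_dry - k*moisture = 152 - 20*1.0 = 132.0 deg C

132.0 deg C


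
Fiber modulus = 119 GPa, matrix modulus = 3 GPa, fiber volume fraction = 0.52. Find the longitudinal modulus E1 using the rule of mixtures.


E1 = Ef*Vf + Em*(1-Vf) = 119*0.52 + 3*0.48 = 63.32 GPa

63.32 GPa


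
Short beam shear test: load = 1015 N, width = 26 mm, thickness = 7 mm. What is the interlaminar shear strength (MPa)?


ILSS = 3F/(4bh) = 3*1015/(4*26*7) = 4.18 MPa

4.18 MPa


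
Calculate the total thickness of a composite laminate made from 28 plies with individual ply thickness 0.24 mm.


h = n * t_ply = 28 * 0.24 = 6.72 mm

6.72 mm


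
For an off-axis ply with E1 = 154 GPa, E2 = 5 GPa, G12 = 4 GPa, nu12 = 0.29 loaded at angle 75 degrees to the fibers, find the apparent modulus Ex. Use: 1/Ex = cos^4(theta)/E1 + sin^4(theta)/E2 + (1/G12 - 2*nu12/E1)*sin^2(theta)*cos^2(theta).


cos^4(75) = 0.004487, sin^4(75) = 0.870513, sin^2(75)*cos^2(75) = 0.0625
1/G12 - 2*nu12/E1 = 1/4 - 2*0.29/154 = 0.246234 GPa^-1
1/Ex = 0.004487/154 + 0.870513/5 + 0.246234*0.0625 = 0.1895213 GPa^-1
Ex = 5.28 GPa

5.28 GPa


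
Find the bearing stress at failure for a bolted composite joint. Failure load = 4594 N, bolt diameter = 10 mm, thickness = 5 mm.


sigma_br = F/(d*h) = 4594/(10*5) = 91.9 MPa

91.9 MPa


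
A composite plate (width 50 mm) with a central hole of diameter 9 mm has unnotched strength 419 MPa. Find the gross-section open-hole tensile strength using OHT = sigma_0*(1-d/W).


OHT = sigma_0*(1-d/W) = 419*(1-9/50) = 343.6 MPa

343.6 MPa


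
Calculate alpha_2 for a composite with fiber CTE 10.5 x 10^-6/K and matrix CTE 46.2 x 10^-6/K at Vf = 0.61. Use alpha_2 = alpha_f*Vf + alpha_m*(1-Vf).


alpha_2 = alpha_f*Vf + alpha_m*(1-Vf) = 10.5*0.61 + 46.2*0.39 = 24.4 x 10^-6/K

24.4 x 10^-6/K


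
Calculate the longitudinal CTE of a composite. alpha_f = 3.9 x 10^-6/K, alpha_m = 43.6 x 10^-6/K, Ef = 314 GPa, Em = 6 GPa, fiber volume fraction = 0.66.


E1 = Ef*Vf + Em*(1-Vf) = 209.28
alpha_1 = (alpha_f*Ef*Vf + alpha_m*Em*(1-Vf))/E1 = 4.29 x 10^-6/K

4.29 x 10^-6/K


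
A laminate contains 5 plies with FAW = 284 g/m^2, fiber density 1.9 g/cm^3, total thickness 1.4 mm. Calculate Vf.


Vf = n * FAW / (rho_f * h * 1000) = 5 * 284 / (1.9 * 1.4 * 1000) = 0.5338

0.5338


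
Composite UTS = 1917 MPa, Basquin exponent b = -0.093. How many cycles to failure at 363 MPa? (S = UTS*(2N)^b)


N = 0.5 * (S/UTS)^(1/b) = 0.5 * (363/1917)^(1/-0.093) = 2.9519e+07 cycles

2.9519e+07 cycles


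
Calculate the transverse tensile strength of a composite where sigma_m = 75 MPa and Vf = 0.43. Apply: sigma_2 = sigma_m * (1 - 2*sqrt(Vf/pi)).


factor = 1 - 2*sqrt(0.43/pi) = 0.2601
sigma_2 = 75 * 0.2601 = 19.51 MPa

19.51 MPa


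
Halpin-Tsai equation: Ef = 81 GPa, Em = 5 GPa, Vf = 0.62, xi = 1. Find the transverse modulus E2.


eta = (Ef/Em - 1)/(Ef/Em + xi) = (16.2 - 1)/(16.2 + 1) = 0.8837
E2 = Em*(1+xi*eta*Vf)/(1-eta*Vf) = 17.12 GPa

17.12 GPa


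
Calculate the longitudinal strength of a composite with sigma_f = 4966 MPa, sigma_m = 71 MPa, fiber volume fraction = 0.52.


sigma_1 = sigma_f*Vf + sigma_m*(1-Vf) = 4966*0.52 + 71*0.48 = 2616.4 MPa

2616.4 MPa


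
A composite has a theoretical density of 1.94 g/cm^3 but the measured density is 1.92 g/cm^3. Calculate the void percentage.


Void% = (rho_theo - rho_actual)/rho_theo * 100 = (1.94 - 1.92)/1.94 * 100 = 1.03%

1.03%


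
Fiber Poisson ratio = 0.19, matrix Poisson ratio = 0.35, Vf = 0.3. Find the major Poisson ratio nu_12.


nu_12 = nu_f*Vf + nu_m*(1-Vf) = 0.19*0.3 + 0.35*0.7 = 0.302

0.302


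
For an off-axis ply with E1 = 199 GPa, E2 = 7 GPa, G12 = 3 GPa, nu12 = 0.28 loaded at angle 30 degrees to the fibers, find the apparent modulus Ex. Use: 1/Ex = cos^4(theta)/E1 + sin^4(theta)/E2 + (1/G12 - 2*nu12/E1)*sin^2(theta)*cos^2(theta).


cos^4(30) = 0.5625, sin^4(30) = 0.0625, sin^2(30)*cos^2(30) = 0.1875
1/G12 - 2*nu12/E1 = 1/3 - 2*0.28/199 = 0.330519 GPa^-1
1/Ex = 0.5625/199 + 0.0625/7 + 0.330519*0.1875 = 0.0737276 GPa^-1
Ex = 13.56 GPa

13.56 GPa


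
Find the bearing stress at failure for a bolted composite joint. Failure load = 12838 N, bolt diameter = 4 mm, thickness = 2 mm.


sigma_br = F/(d*h) = 12838/(4*2) = 1604.8 MPa

1604.8 MPa


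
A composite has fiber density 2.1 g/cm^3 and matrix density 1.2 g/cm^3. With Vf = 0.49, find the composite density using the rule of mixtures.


rho_c = rho_f*Vf + rho_m*(1-Vf) = 2.1*0.49 + 1.2*0.51 = 1.641 g/cm^3

1.641 g/cm^3


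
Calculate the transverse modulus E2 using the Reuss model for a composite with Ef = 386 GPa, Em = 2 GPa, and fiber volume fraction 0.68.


1/E2 = Vf/Ef + (1-Vf)/Em = 0.68/386 + 0.32/2
E2 = 6.18 GPa

6.18 GPa


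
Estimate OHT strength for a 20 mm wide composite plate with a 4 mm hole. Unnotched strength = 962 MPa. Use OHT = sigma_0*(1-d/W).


OHT = sigma_0*(1-d/W) = 962*(1-4/20) = 769.6 MPa

769.6 MPa


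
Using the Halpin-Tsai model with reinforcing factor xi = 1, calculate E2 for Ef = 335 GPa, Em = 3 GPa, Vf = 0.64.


eta = (Ef/Em - 1)/(Ef/Em + xi) = (111.6667 - 1)/(111.6667 + 1) = 0.9822
E2 = Em*(1+xi*eta*Vf)/(1-eta*Vf) = 13.16 GPa

13.16 GPa


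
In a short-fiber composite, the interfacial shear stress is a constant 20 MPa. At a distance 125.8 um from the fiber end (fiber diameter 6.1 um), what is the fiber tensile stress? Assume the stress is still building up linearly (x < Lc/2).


Force balance: sigma_f * (pi*d^2/4) = tau * (pi*d) * x  ->  sigma_f = 4 * tau * x / d
sigma_f = 4 * 20 * 125.8 / 6.1 = 1649.8 MPa

1649.8 MPa


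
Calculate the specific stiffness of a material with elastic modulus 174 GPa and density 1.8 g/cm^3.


Specific stiffness = E/rho = 174/1.8 = 96.7 GPa/(g/cm^3)

96.7 GPa/(g/cm^3)


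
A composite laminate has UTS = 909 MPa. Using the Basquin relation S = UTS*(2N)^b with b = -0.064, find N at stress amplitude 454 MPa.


N = 0.5 * (S/UTS)^(1/b) = 0.5 * (454/909)^(1/-0.064) = 25705.9098 cycles

25705.9098 cycles


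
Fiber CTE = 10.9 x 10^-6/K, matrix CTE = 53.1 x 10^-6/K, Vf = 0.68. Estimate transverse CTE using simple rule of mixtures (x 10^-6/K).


alpha_2 = alpha_f*Vf + alpha_m*(1-Vf) = 10.9*0.68 + 53.1*0.32 = 24.4 x 10^-6/K

24.4 x 10^-6/K


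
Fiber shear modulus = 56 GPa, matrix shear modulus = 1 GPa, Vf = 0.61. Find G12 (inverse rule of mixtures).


1/G12 = Vf/Gf + (1-Vf)/Gm = 0.61/56 + 0.39/1
G12 = 2.49 GPa

2.49 GPa


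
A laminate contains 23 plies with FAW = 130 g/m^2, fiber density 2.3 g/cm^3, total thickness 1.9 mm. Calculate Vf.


Vf = n * FAW / (rho_f * h * 1000) = 23 * 130 / (2.3 * 1.9 * 1000) = 0.6842

0.6842


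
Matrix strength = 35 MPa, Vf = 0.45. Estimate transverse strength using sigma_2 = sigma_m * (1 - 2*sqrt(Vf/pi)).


factor = 1 - 2*sqrt(0.45/pi) = 0.2431
sigma_2 = 35 * 0.2431 = 8.51 MPa

8.51 MPa


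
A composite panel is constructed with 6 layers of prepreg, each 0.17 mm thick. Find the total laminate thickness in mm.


h = n * t_ply = 6 * 0.17 = 1.02 mm

1.02 mm


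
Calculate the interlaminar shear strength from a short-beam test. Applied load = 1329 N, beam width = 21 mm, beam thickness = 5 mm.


ILSS = 3F/(4bh) = 3*1329/(4*21*5) = 9.49 MPa

9.49 MPa


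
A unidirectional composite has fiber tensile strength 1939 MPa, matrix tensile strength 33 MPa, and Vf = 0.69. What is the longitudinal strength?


sigma_1 = sigma_f*Vf + sigma_m*(1-Vf) = 1939*0.69 + 33*0.31 = 1348.1 MPa

1348.1 MPa


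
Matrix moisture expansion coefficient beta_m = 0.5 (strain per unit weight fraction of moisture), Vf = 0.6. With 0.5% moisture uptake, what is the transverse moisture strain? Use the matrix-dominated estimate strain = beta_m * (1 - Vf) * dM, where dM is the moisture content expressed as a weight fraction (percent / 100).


dM = 0.5/100 = 0.005
strain = beta_m * (1-Vf) * dM = 0.5 * 0.4 * 0.005 = 0.001

0.001


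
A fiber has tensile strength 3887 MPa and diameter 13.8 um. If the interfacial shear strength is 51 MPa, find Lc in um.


Lc = sigma_f * d / (2 * tau_i) = 3887 * 13.8 / (2 * 51) = 525.9 um

525.9 um


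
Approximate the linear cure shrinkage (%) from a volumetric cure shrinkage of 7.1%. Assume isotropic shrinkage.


Linear shrinkage ≈ vol_shrink/3 = 7.1/3 = 2.367%

2.367%


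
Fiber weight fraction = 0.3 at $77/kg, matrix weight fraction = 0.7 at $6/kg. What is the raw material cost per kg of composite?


Cost = cost_f*Wf + cost_m*Wm = 77*0.3 + 6*0.7 = $27.3/kg

$27.3/kg


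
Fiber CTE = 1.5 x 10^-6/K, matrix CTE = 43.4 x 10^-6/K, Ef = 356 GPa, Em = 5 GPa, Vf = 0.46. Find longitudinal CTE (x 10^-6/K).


E1 = Ef*Vf + Em*(1-Vf) = 166.46
alpha_1 = (alpha_f*Ef*Vf + alpha_m*Em*(1-Vf))/E1 = 2.18 x 10^-6/K

2.18 x 10^-6/K


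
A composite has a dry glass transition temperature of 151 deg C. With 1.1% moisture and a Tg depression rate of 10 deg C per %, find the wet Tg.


Tg_wet = Tg_dry - k*moisture = 151 - 10*1.1 = 140.0 deg C

140.0 deg C


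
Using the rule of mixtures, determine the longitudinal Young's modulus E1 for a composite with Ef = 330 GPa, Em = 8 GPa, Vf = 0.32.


E1 = Ef*Vf + Em*(1-Vf) = 330*0.32 + 8*0.68 = 111.04 GPa

111.04 GPa


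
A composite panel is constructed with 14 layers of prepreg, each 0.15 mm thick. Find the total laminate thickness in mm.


h = n * t_ply = 14 * 0.15 = 2.1 mm

2.1 mm


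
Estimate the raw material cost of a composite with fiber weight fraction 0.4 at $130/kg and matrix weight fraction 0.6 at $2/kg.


Cost = cost_f*Wf + cost_m*Wm = 130*0.4 + 2*0.6 = $53.2/kg

$53.2/kg


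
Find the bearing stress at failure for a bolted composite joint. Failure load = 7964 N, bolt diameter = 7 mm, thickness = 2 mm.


sigma_br = F/(d*h) = 7964/(7*2) = 568.9 MPa

568.9 MPa


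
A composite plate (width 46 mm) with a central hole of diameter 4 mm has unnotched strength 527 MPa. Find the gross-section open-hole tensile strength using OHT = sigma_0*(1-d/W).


OHT = sigma_0*(1-d/W) = 527*(1-4/46) = 481.2 MPa

481.2 MPa


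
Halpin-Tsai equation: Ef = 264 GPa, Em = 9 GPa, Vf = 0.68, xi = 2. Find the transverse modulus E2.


eta = (Ef/Em - 1)/(Ef/Em + xi) = (29.3333 - 1)/(29.3333 + 2) = 0.9043
E2 = Em*(1+xi*eta*Vf)/(1-eta*Vf) = 52.11 GPa

52.11 GPa


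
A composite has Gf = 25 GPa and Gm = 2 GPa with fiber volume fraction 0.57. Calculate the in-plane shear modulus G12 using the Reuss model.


1/G12 = Vf/Gf + (1-Vf)/Gm = 0.57/25 + 0.43/2
G12 = 4.21 GPa

4.21 GPa


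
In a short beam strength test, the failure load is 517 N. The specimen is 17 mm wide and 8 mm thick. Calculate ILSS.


ILSS = 3F/(4bh) = 3*517/(4*17*8) = 2.85 MPa

2.85 MPa


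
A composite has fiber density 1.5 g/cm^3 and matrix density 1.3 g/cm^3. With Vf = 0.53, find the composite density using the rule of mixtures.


rho_c = rho_f*Vf + rho_m*(1-Vf) = 1.5*0.53 + 1.3*0.47 = 1.406 g/cm^3

1.406 g/cm^3


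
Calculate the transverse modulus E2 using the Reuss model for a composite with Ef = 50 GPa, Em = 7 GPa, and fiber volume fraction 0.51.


1/E2 = Vf/Ef + (1-Vf)/Em = 0.51/50 + 0.49/7
E2 = 12.47 GPa

12.47 GPa


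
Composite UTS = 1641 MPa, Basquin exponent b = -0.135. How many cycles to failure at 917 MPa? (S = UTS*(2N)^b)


N = 0.5 * (S/UTS)^(1/b) = 0.5 * (917/1641)^(1/-0.135) = 37.2488 cycles

37.2488 cycles


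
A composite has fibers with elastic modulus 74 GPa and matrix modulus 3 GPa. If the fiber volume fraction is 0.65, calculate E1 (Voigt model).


E1 = Ef*Vf + Em*(1-Vf) = 74*0.65 + 3*0.35 = 49.15 GPa

49.15 GPa


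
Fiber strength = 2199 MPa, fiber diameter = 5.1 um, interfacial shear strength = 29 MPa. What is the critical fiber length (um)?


Lc = sigma_f * d / (2 * tau_i) = 2199 * 5.1 / (2 * 29) = 193.4 um

193.4 um


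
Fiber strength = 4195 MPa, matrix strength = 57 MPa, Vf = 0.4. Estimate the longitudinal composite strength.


sigma_1 = sigma_f*Vf + sigma_m*(1-Vf) = 4195*0.4 + 57*0.6 = 1712.2 MPa

1712.2 MPa


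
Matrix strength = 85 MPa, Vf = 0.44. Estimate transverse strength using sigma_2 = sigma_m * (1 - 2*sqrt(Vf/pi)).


factor = 1 - 2*sqrt(0.44/pi) = 0.2515
sigma_2 = 85 * 0.2515 = 21.38 MPa

21.38 MPa


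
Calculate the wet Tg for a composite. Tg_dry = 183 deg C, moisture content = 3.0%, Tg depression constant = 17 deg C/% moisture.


Tg_wet = Tg_dry - k*moisture = 183 - 17*3.0 = 132.0 deg C

132.0 deg C


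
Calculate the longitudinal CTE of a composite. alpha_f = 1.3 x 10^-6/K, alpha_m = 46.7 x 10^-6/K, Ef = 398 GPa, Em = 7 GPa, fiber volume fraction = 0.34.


E1 = Ef*Vf + Em*(1-Vf) = 139.94
alpha_1 = (alpha_f*Ef*Vf + alpha_m*Em*(1-Vf))/E1 = 2.8 x 10^-6/K

2.8 x 10^-6/K


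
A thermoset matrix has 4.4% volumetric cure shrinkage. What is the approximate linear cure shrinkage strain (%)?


Linear shrinkage ≈ vol_shrink/3 = 4.4/3 = 1.467%

1.467%


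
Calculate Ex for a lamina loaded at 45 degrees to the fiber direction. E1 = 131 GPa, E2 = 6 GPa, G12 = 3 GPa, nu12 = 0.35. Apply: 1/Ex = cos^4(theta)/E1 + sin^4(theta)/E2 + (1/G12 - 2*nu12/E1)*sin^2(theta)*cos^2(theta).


cos^4(45) = 0.25, sin^4(45) = 0.25, sin^2(45)*cos^2(45) = 0.25
1/G12 - 2*nu12/E1 = 1/3 - 2*0.35/131 = 0.32799 GPa^-1
1/Ex = 0.25/131 + 0.25/6 + 0.32799*0.25 = 0.1255725 GPa^-1
Ex = 7.96 GPa

7.96 GPa


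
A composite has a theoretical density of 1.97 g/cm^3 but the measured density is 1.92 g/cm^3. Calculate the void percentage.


Void% = (rho_theo - rho_actual)/rho_theo * 100 = (1.97 - 1.92)/1.97 * 100 = 2.54%

2.54%


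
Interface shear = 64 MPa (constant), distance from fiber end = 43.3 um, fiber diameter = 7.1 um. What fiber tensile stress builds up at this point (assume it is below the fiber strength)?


Force balance: sigma_f * (pi*d^2/4) = tau * (pi*d) * x  ->  sigma_f = 4 * tau * x / d
sigma_f = 4 * 64 * 43.3 / 7.1 = 1561.2 MPa

1561.2 MPa


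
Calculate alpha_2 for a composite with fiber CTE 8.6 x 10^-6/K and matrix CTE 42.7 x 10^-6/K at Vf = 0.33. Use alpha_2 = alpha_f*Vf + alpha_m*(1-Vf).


alpha_2 = alpha_f*Vf + alpha_m*(1-Vf) = 8.6*0.33 + 42.7*0.67 = 31.4 x 10^-6/K

31.4 x 10^-6/K


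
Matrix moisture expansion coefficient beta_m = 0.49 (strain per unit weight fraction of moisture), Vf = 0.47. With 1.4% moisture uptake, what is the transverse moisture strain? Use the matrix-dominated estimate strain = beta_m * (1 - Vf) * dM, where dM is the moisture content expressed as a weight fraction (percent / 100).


dM = 1.4/100 = 0.014
strain = beta_m * (1-Vf) * dM = 0.49 * 0.53 * 0.014 = 0.0036358

0.0036358


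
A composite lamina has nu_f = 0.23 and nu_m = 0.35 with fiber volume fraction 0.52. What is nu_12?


nu_12 = nu_f*Vf + nu_m*(1-Vf) = 0.23*0.52 + 0.35*0.48 = 0.2876

0.2876


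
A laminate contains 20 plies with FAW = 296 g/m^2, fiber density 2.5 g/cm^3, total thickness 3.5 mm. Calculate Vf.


Vf = n * FAW / (rho_f * h * 1000) = 20 * 296 / (2.5 * 3.5 * 1000) = 0.6766

0.6766


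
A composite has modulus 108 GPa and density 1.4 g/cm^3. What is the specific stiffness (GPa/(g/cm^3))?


Specific stiffness = E/rho = 108/1.4 = 77.1 GPa/(g/cm^3)

77.1 GPa/(g/cm^3)


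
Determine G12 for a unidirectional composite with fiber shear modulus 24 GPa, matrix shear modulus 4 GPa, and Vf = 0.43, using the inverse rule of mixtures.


1/G12 = Vf/Gf + (1-Vf)/Gm = 0.43/24 + 0.57/4
G12 = 6.23 GPa

6.23 GPa


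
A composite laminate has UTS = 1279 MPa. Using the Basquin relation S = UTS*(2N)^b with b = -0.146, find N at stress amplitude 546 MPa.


N = 0.5 * (S/UTS)^(1/b) = 0.5 * (546/1279)^(1/-0.146) = 170.2199 cycles

170.2199 cycles


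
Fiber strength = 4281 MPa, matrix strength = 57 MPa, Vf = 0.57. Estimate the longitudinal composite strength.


sigma_1 = sigma_f*Vf + sigma_m*(1-Vf) = 4281*0.57 + 57*0.43 = 2464.7 MPa

2464.7 MPa


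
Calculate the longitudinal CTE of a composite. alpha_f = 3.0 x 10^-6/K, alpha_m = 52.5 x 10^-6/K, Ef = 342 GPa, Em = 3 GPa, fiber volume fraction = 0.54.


E1 = Ef*Vf + Em*(1-Vf) = 186.06
alpha_1 = (alpha_f*Ef*Vf + alpha_m*Em*(1-Vf))/E1 = 3.37 x 10^-6/K

3.37 x 10^-6/K


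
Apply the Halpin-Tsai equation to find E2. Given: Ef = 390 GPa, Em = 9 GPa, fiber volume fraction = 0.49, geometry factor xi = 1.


eta = (Ef/Em - 1)/(Ef/Em + xi) = (43.3333 - 1)/(43.3333 + 1) = 0.9549
E2 = Em*(1+xi*eta*Vf)/(1-eta*Vf) = 24.83 GPa

24.83 GPa


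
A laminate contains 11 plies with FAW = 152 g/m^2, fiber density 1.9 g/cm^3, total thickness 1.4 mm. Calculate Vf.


Vf = n * FAW / (rho_f * h * 1000) = 11 * 152 / (1.9 * 1.4 * 1000) = 0.6286

0.6286


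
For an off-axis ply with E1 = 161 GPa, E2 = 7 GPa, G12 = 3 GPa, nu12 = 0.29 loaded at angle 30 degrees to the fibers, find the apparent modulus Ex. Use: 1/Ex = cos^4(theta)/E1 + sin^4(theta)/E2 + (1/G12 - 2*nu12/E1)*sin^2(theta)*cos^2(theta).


cos^4(30) = 0.5625, sin^4(30) = 0.0625, sin^2(30)*cos^2(30) = 0.1875
1/G12 - 2*nu12/E1 = 1/3 - 2*0.29/161 = 0.329731 GPa^-1
1/Ex = 0.5625/161 + 0.0625/7 + 0.329731*0.1875 = 0.0742469 GPa^-1
Ex = 13.47 GPa

13.47 GPa


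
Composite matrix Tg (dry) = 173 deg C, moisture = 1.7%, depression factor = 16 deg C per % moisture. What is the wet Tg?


Tg_wet = Tg_dry - k*moisture = 173 - 16*1.7 = 145.8 deg C

145.8 deg C


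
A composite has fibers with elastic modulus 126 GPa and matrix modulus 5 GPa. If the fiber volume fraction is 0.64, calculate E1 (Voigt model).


E1 = Ef*Vf + Em*(1-Vf) = 126*0.64 + 5*0.36 = 82.44 GPa

82.44 GPa


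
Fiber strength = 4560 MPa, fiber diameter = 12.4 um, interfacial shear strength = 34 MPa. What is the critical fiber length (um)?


Lc = sigma_f * d / (2 * tau_i) = 4560 * 12.4 / (2 * 34) = 831.5 um

831.5 um


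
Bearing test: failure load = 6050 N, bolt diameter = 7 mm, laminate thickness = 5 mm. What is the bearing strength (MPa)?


sigma_br = F/(d*h) = 6050/(7*5) = 172.9 MPa

172.9 MPa


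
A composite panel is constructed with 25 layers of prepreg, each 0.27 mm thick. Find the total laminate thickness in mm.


h = n * t_ply = 25 * 0.27 = 6.75 mm

6.75 mm


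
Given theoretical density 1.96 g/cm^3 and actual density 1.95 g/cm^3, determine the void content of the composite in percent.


Void% = (rho_theo - rho_actual)/rho_theo * 100 = (1.96 - 1.95)/1.96 * 100 = 0.51%

0.51%


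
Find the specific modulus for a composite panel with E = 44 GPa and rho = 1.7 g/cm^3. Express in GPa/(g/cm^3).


Specific stiffness = E/rho = 44/1.7 = 25.9 GPa/(g/cm^3)

25.9 GPa/(g/cm^3)


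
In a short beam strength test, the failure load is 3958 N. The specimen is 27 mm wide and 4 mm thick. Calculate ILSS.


ILSS = 3F/(4bh) = 3*3958/(4*27*4) = 27.49 MPa

27.49 MPa


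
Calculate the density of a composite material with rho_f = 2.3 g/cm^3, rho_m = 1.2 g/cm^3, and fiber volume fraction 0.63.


rho_c = rho_f*Vf + rho_m*(1-Vf) = 2.3*0.63 + 1.2*0.37 = 1.893 g/cm^3

1.893 g/cm^3


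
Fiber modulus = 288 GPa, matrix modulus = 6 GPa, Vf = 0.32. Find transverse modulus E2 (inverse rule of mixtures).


1/E2 = Vf/Ef + (1-Vf)/Em = 0.32/288 + 0.68/6
E2 = 8.74 GPa

8.74 GPa


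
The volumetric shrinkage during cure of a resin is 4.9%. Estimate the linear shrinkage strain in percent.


Linear shrinkage ≈ vol_shrink/3 = 4.9/3 = 1.633%

1.633%


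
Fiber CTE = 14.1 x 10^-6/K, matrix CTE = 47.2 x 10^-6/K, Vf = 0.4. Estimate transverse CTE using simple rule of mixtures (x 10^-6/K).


alpha_2 = alpha_f*Vf + alpha_m*(1-Vf) = 14.1*0.4 + 47.2*0.6 = 34.0 x 10^-6/K

34.0 x 10^-6/K


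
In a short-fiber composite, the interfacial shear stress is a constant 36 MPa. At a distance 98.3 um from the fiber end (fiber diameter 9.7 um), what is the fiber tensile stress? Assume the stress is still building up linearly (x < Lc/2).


Force balance: sigma_f * (pi*d^2/4) = tau * (pi*d) * x  ->  sigma_f = 4 * tau * x / d
sigma_f = 4 * 36 * 98.3 / 9.7 = 1459.3 MPa

1459.3 MPa


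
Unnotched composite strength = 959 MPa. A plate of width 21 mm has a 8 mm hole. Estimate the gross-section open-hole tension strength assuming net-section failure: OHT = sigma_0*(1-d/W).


OHT = sigma_0*(1-d/W) = 959*(1-8/21) = 593.7 MPa

593.7 MPa


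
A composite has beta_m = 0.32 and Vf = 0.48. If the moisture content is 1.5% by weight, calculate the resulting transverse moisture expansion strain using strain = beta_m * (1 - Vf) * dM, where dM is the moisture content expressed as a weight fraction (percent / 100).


dM = 1.5/100 = 0.015
strain = beta_m * (1-Vf) * dM = 0.32 * 0.52 * 0.015 = 0.002496

0.002496


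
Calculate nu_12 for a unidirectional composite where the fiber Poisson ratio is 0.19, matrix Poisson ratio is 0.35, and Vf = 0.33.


nu_12 = nu_f*Vf + nu_m*(1-Vf) = 0.19*0.33 + 0.35*0.67 = 0.2972

0.2972


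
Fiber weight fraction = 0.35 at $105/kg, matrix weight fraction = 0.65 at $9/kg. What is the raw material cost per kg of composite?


Cost = cost_f*Wf + cost_m*Wm = 105*0.35 + 9*0.65 = $42.6/kg

$42.6/kg


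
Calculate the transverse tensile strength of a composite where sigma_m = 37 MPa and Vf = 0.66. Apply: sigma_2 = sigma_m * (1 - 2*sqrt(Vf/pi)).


factor = 1 - 2*sqrt(0.66/pi) = 0.0833
sigma_2 = 37 * 0.0833 = 3.08 MPa

3.08 MPa


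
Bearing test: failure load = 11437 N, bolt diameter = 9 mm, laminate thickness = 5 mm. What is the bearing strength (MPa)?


sigma_br = F/(d*h) = 11437/(9*5) = 254.2 MPa

254.2 MPa


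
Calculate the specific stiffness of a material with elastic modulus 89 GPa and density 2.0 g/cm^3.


Specific stiffness = E/rho = 89/2.0 = 44.5 GPa/(g/cm^3)

44.5 GPa/(g/cm^3)


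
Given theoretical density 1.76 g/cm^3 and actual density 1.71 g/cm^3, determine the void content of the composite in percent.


Void% = (rho_theo - rho_actual)/rho_theo * 100 = (1.76 - 1.71)/1.76 * 100 = 2.84%

2.84%


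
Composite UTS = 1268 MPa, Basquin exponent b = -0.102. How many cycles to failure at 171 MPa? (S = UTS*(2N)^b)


N = 0.5 * (S/UTS)^(1/b) = 0.5 * (171/1268)^(1/-0.102) = 1.6966e+08 cycles

1.6966e+08 cycles


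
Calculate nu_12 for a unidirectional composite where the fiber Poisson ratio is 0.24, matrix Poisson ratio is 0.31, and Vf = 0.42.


nu_12 = nu_f*Vf + nu_m*(1-Vf) = 0.24*0.42 + 0.31*0.58 = 0.2806

0.2806


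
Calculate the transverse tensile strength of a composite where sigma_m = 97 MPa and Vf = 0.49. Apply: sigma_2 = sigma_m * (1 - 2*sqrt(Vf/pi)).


factor = 1 - 2*sqrt(0.49/pi) = 0.2101
sigma_2 = 97 * 0.2101 = 20.38 MPa

20.38 MPa


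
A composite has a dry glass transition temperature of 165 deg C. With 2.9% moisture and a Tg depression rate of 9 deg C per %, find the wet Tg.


Tg_wet = Tg_dry - k*moisture = 165 - 9*2.9 = 138.9 deg C

138.9 deg C


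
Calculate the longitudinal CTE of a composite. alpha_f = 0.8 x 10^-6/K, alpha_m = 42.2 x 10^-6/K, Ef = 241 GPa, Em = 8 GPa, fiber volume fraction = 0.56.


E1 = Ef*Vf + Em*(1-Vf) = 138.48
alpha_1 = (alpha_f*Ef*Vf + alpha_m*Em*(1-Vf))/E1 = 1.85 x 10^-6/K

1.85 x 10^-6/K


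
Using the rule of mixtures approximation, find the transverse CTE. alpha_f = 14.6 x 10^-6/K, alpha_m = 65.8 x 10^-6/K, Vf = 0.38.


alpha_2 = alpha_f*Vf + alpha_m*(1-Vf) = 14.6*0.38 + 65.8*0.62 = 46.3 x 10^-6/K

46.3 x 10^-6/K


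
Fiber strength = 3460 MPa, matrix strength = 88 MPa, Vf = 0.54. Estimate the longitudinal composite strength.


sigma_1 = sigma_f*Vf + sigma_m*(1-Vf) = 3460*0.54 + 88*0.46 = 1908.9 MPa

1908.9 MPa
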